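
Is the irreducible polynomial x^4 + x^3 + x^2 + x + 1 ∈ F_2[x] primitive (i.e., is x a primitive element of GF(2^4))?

No

Write f(x) = x^4 + x^3 + x^2 + x + 1.
|GF(2^4)^×| = 2^4 − 1 = 15. Prime factorization: 15 = 3·5.
f is primitive ⇔ x has order 15 in GF(2)[x]/(f), i.e. x^(15/q) ≠ 1 for each prime q | 15.
x^(5) mod f = 1
x^(3) mod f = x^3.
Since x^(5) = 1, the order of x divides 5 < 15; not primitive.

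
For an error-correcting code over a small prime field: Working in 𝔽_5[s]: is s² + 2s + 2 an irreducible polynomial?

No

Write g(s) = s² + 2s + 2.
Check for roots in 𝔽_5: g(0) = 2; g(1) = 0 → root; g(2) = 0 → root; g(3) = 2; g(4) = 1.
g(1) = 0, so (s − 1) divides g(s); g is reducible.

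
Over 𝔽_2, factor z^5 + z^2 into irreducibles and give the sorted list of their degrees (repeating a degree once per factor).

Write g(z) = z^5 + z^2.
Roots in 𝔽_2: g(0) = 0 → root; g(1) = 0 → root.
Linear factors from roots: (z), (z + 1).
Complete factorization: g(z) = (z + 1)·(z)^2·(z^2 + z + 1).
Factor degrees with multiplicity: 1 + 1 + 1 + 2 = 5.

1, 1, 1, 2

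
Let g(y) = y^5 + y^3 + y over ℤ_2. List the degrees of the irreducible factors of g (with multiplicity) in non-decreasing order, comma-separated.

1, 2, 2

Roots in ℤ_2: g(0) = 0 → root; g(1) = 1.
Linear factors from roots: (y).
Complete factorization: g(y) = (y)·(y^2 + y + 1)^2.
Factor degrees with multiplicity: 1 + 2 + 2 = 5.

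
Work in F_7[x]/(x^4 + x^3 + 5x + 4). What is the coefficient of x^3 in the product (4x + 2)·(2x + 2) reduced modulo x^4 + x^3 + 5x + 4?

0

Multiply in F_7[x]: (4x + 2)·(2x + 2) = x^2 + 5x + 4.
Reduced: x^2 + 5x + 4.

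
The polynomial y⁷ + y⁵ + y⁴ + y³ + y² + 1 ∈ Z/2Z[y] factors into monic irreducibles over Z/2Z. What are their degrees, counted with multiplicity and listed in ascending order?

1, 2, 2, 2

Write g(y) = y⁷ + y⁵ + y⁴ + y³ + y² + 1.
Roots in Z/2Z: g(0) = 1; g(1) = 0 → root.
Linear factors from roots: (y + 1).
Complete factorization: g(y) = (y + 1)·(y² + y + 1)^3.
Factor degrees with multiplicity: 1 + 2 + 2 + 2 = 7.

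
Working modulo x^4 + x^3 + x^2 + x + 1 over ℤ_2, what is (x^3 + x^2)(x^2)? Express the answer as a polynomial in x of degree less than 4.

x^3 + x^2 + x

Multiply in ℤ_2[x]: (x^3 + x^2)·(x^2) = x^5 + x^4.
Reduce using x^4 ≡ x^3 + x^2 + x + 1 (mod x^4 + x^3 + x^2 + x + 1).
Reduced: x^3 + x^2 + x.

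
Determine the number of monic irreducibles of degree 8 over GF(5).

The number of monic irreducibles of degree 8 over GF(5) is (1/8)·Σ_{d∣8} μ(8/d) 5^d.
Divisors of 8: 1, 2, 4, 8; μ(8/d) for each: 0, 0, -1, 1.
Σ = − 5^4 + 5^8 = 390000.
N = 390000/8 = 48750.

48750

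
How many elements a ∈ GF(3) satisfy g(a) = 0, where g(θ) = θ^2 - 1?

2

Evaluate at each of the 3 elements of GF(3):
g(0) = 2; g(1) = 0 → root; g(2) = 0 → root.
Roots: {1, 2}.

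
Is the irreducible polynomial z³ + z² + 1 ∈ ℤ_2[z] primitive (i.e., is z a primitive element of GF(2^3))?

Yes

Write f(z) = z³ + z² + 1.
|GF(2^3)^×| = 2^3 − 1 = 7. Prime factorization: 7 = 7.
f is primitive ⇔ z has order 7 in GF(2)[z]/(f), i.e. z^(7/q) ≠ 1 for each prime q | 7.
z^(1) mod f = z.
None equal 1, so z has full order 7; f is primitive.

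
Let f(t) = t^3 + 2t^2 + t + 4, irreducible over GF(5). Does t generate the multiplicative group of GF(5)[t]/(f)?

No

|GF(5^3)^×| = 5^3 − 1 = 124. Prime factorization: 124 = 2^2·31.
f is primitive ⇔ t has order 124 in GF(5)[t]/(f), i.e. t^(124/q) ≠ 1 for each prime q | 124.
t^(62) mod f = 1
t^(4) mod f = 3t^2 + 3t + 3.
Since t^(62) = 1, the order of t divides 62 < 124; not primitive.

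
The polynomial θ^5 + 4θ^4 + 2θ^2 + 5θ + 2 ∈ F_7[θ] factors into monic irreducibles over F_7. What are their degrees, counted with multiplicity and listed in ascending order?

1, 1, 1, 2

Write h(θ) = θ^5 + 4θ^4 + 2θ^2 + 5θ + 2.
Linear factors from roots: (θ + 6), (θ + 4).
Complete factorization: h(θ) = (θ + 6)·(θ + 4)^2·(θ^2 + 4θ + 6).
Factor degrees with multiplicity: 1 + 1 + 1 + 2 = 5.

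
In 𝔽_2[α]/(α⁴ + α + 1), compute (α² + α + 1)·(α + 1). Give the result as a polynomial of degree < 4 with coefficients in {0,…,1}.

α^3 + 1

Multiply in 𝔽_2[α]: (α² + α + 1)·(α + 1) = α³ + 1.
Reduced: α³ + 1.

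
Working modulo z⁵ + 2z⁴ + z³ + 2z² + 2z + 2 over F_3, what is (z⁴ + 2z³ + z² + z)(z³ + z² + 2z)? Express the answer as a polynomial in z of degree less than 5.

Multiply in F_3[z]: (z⁴ + 2z³ + z² + z)·(z³ + z² + 2z) = z⁷ + 2z⁵ + 2z².
Reduce using z⁵ ≡ z⁴ + 2z³ + z² + z + 1 (mod z⁵ + 2z⁴ + z³ + 2z² + 2z + 2).
Reduced: 2z⁴ + 2.

2z^4 + 2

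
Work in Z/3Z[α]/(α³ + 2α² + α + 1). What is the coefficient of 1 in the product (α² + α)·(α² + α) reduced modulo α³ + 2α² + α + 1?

0

Multiply in Z/3Z[α]: (α² + α)·(α² + α) = α⁴ + 2α³ + α².
Reduce using α³ ≡ α² + 2α + 2 (mod α³ + 2α² + α + 1).
Reduced: 2α.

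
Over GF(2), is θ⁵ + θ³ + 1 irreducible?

Write h(θ) = θ⁵ + θ³ + 1.
Check for roots in GF(2): h(0) = 1; h(1) = 1.
No roots, so no linear factors.
Monic irreducibles of degree 2 over GF(2): θ² + θ + 1.
None of them divide h (all give nonzero remainder).
No irreducible factor of degree ≤ 2 exists, so h is irreducible over GF(2).

Yes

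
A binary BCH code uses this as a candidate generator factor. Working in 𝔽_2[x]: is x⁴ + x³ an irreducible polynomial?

No

Write m(x) = x⁴ + x³.
Check for roots in 𝔽_2: m(0) = 0 → root; m(1) = 0 → root.
m(0) = 0, so (x) divides m(x); m is reducible.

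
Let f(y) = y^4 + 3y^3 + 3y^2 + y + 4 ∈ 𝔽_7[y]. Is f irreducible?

Check for roots in 𝔽_7: f(0) = 4; f(1) = 5; f(2) = 2; f(3) = 0 → root; f(4) = 0 → root; f(5) = 6; f(6) = 4.
f(3) = 0, so (y − 3) divides f(y); f is reducible.

No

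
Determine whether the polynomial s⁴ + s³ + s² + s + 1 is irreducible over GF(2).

Write m(s) = s⁴ + s³ + s² + s + 1.
Check for roots in GF(2): m(0) = 1; m(1) = 1.
No roots, so no linear factors.
Monic irreducibles of degree 2 over GF(2): s² + s + 1.
None of them divide m (all give nonzero remainder).
No irreducible factor of degree ≤ 2 exists, so m is irreducible over GF(2).

Yes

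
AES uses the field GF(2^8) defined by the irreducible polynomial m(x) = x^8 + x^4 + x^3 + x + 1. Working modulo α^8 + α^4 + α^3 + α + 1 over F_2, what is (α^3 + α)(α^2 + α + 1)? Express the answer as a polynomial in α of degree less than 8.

α^5 + α^4 + α^2 + α

Multiply in F_2[α]: (α^3 + α)·(α^2 + α + 1) = α^5 + α^4 + α^2 + α.
Reduced: α^5 + α^4 + α^2 + α.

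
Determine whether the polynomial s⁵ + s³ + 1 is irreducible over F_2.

Yes

Write h(s) = s⁵ + s³ + 1.
Check for roots in F_2: h(0) = 1; h(1) = 1.
No roots, so no linear factors.
Monic irreducibles of degree 2 over GF(2): s² + s + 1.
None of them divide h (all give nonzero remainder).
No irreducible factor of degree ≤ 2 exists, so h is irreducible over GF(2).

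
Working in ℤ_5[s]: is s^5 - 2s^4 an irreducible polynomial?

No

Write h(s) = s^5 - 2s^4.
Check for roots in ℤ_5: h(0) = 0 → root; h(1) = 4; h(2) = 0 → root; h(3) = 1; h(4) = 2.
h(0) = 0, so (s) divides h(s); h is reducible.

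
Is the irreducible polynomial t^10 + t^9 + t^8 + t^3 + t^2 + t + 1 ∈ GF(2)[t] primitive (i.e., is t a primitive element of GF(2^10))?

Write f(t) = t^10 + t^9 + t^8 + t^3 + t^2 + t + 1.
|GF(2^10)^×| = 2^10 − 1 = 1023. Prime factorization: 1023 = 3·11·31.
f is primitive ⇔ t has order 1023 in GF(2)[t]/(f), i.e. t^(1023/q) ≠ 1 for each prime q | 1023.
t^(341) mod f = 1
t^(93) mod f = t^7 + t^6 + t^5.
t^(33) mod f = t^2 + t.
Since t^(341) = 1, the order of t divides 341 < 1023; not primitive.

No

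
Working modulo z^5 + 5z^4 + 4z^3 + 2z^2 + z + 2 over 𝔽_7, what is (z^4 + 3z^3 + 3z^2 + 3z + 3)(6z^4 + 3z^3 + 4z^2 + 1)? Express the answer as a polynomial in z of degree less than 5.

3z^4 + 5z^3 + 4z^2 + 5z + 5

Multiply in 𝔽_7[z]: (z^4 + 3z^3 + 3z^2 + 3z + 3)·(6z^4 + 3z^3 + 4z^2 + 1) = 6z^8 + 3z^6 + 4z^5 + 5z^4 + 3z^3 + z^2 + 3z + 3.
Reduce using z^5 ≡ 2z^4 + 3z^3 + 5z^2 + 6z + 5 (mod z^5 + 5z^4 + 4z^3 + 2z^2 + z + 2).
Reduced: 3z^4 + 5z^3 + 4z^2 + 5z + 5.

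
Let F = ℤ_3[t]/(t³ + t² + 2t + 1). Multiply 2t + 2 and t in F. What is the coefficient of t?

Multiply in ℤ_3[t]: (2t + 2)·(t) = 2t² + 2t.
Reduced: 2t² + 2t.

2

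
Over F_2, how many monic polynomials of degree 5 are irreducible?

6

x^(2^5) − x is the product of all monic irreducibles of degree dividing 5; Möbius inversion gives N = (1/5) Σ μ(5/d)·2^d.
Divisors of 5: 1, 5; μ(5/d) for each: -1, 1.
Σ = − 2^1 + 2^5 = 30.
N = 30/5 = 6.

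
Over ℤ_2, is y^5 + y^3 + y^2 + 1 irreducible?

No

Write m(y) = y^5 + y^3 + y^2 + 1.
Check for roots in ℤ_2: m(0) = 1; m(1) = 0 → root.
m(1) = 0, so (y − 1) divides m(y); m is reducible.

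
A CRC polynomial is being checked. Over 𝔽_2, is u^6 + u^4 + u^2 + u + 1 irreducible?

Yes

Write m(u) = u^6 + u^4 + u^2 + u + 1.
Check for roots in 𝔽_2: m(0) = 1; m(1) = 1.
No roots, so no linear factors.
Monic irreducibles of degree 2 over GF(2): u^2 + u + 1.
None of them divide m (all give nonzero remainder).
Monic irreducibles of degree 3 over GF(2): u^3 + u + 1, u^3 + u^2 + 1.
None of them divide m (all give nonzero remainder).
No irreducible factor of degree ≤ 3 exists, so m is irreducible over GF(2).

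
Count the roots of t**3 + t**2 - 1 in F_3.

0

Write g(t) = t**3 + t**2 - 1.
Evaluate at each of the 3 elements of F_3:
g(0) = 2; g(1) = 1; g(2) = 2.
No element is a root.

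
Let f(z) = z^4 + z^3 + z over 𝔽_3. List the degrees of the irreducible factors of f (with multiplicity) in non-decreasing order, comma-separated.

Roots in 𝔽_3: f(0) = 0 → root; f(1) = 0 → root; f(2) = 2.
Linear factors from roots: (z), (z - 1).
Complete factorization: f(z) = (z)·(z - 1)·(z^2 - z - 1).
Factor degrees with multiplicity: 1 + 1 + 2 = 4.

1, 1, 2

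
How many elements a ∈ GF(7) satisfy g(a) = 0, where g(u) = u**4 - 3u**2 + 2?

Evaluate at each of the 7 elements of GF(7):
g(0) = 2; g(1) = 0 → root; g(2) = 6; g(3) = 0 → root; g(4) = 0 → root; g(5) = 6; g(6) = 0 → root.
Roots: {1, 3, 4, 6}.

4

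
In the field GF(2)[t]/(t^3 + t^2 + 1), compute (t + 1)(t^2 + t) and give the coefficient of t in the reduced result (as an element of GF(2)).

Multiply in GF(2)[t]: (t + 1)·(t^2 + t) = t^3 + t.
Reduce using t^3 ≡ t^2 + 1 (mod t^3 + t^2 + 1).
Reduced: t^2 + t + 1.

1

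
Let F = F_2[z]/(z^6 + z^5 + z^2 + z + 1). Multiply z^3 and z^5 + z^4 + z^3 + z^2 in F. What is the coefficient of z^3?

1

Multiply in F_2[z]: (z^3)·(z^5 + z^4 + z^3 + z^2) = z^8 + z^7 + z^6 + z^5.
Reduce using z^6 ≡ z^5 + z^2 + z + 1 (mod z^6 + z^5 + z^2 + z + 1).
Reduced: z^4 + z^3 + z + 1.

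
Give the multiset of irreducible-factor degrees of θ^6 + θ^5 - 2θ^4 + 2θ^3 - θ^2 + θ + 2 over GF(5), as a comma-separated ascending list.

Write h(θ) = θ^6 + θ^5 - 2θ^4 + 2θ^3 - θ^2 + θ + 2.
Roots in GF(5): h(0) = 2; h(1) = 4; h(2) = 0 → root; h(3) = 0 → root; h(4) = 1.
Linear factors from roots: (θ - 2), (θ + 2).
Complete factorization: h(θ) = (θ + 2)·(θ - 2)·(θ^4 + θ^3 + 2θ^2 + θ + 2).
Factor degrees with multiplicity: 1 + 1 + 4 = 6.

1, 1, 4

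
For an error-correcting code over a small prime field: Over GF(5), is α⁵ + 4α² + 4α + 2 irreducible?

Yes

Write h(α) = α⁵ + 4α² + 4α + 2.
Check for roots in GF(5): h(0) = 2; h(1) = 1; h(2) = 3; h(3) = 3; h(4) = 1.
No roots, so no linear factors.
Degree-2 irreducible divisors: test the 10 monic irreducibles of degree 2 over GF(5).
None of them divide h (all give nonzero remainder).
No irreducible factor of degree ≤ 2 exists, so h is irreducible over GF(5).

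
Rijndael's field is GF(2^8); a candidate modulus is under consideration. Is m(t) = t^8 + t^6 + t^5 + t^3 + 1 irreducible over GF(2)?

Check for roots in GF(2): m(0) = 1; m(1) = 1.
No roots, so no linear factors.
Monic irreducibles of degree 2 over GF(2): t^2 + t + 1.
None of them divide m (all give nonzero remainder).
Monic irreducibles of degree 3 over GF(2): t^3 + t + 1, t^3 + t^2 + 1.
None of them divide m (all give nonzero remainder).
Monic irreducibles of degree 4 over GF(2): t^4 + t + 1, t^4 + t^3 + 1, t^4 + t^3 + t^2 + t + 1.
None of them divide m (all give nonzero remainder).
No irreducible factor of degree ≤ 4 exists, so m is irreducible over GF(2).

Yes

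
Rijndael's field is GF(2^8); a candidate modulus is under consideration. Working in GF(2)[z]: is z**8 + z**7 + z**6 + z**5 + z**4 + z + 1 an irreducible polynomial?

Write m(z) = z**8 + z**7 + z**6 + z**5 + z**4 + z + 1.
Check for roots in GF(2): m(0) = 1; m(1) = 1.
No roots, so no linear factors.
Monic irreducibles of degree 2 over GF(2): z**2 + z + 1.
None of them divide m (all give nonzero remainder).
Monic irreducibles of degree 3 over GF(2): z**3 + z + 1, z**3 + z**2 + 1.
None of them divide m (all give nonzero remainder).
Monic irreducibles of degree 4 over GF(2): z**4 + z + 1, z**4 + z**3 + 1, z**4 + z**3 + z**2 + z + 1.
None of them divide m (all give nonzero remainder).
No irreducible factor of degree ≤ 4 exists, so m is irreducible over GF(2).

Yes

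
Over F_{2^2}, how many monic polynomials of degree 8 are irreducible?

By the necklace-counting formula, N_4(8) = (1/8) Σ_{d|8} μ(8/d)·4^d.
Divisors of 8: 1, 2, 4, 8; μ(8/d) for each: 0, 0, -1, 1.
Σ = − 4^4 + 4^8 = 65280.
N = 65280/8 = 8160.

8160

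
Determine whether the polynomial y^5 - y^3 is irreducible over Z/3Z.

Write g(y) = y^5 - y^3.
Check for roots in Z/3Z: g(0) = 0 → root; g(1) = 0 → root; g(2) = 0 → root.
g(0) = 0, so (y) divides g(y); g is reducible.

No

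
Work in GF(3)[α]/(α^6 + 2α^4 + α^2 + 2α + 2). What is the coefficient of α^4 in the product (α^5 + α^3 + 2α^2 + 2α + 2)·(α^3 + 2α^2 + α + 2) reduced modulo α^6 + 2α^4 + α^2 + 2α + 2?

Multiply in GF(3)[α]: (α^5 + α^3 + 2α^2 + 2α + 2)·(α^3 + 2α^2 + α + 2) = α^8 + 2α^7 + 2α^6 + α^4 + α^3 + α^2 + 1.
Reduce using α^6 ≡ α^4 + 2α^2 + α + 1 (mod α^6 + 2α^4 + α^2 + 2α + 2).
Reduced: 2α^5 + α^2 + 2α + 1.

0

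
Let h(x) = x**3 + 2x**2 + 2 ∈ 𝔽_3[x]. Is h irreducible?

Check for roots in 𝔽_3: h(0) = 2; h(1) = 2; h(2) = 0 → root.
h(2) = 0, so (x − 2) divides h(x); h is reducible.

No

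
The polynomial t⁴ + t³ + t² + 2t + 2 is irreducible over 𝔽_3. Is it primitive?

Yes

Write f(t) = t⁴ + t³ + t² + 2t + 2.
|GF(3^4)^×| = 3^4 − 1 = 80. Prime factorization: 80 = 2^4·5.
f is primitive ⇔ t has order 80 in GF(3)[t]/(f), i.e. t^(80/q) ≠ 1 for each prime q | 80.
t^(40) mod f = 2.
t^(16) mod f = 2t³ + 1.
None equal 1, so t has full order 80; f is primitive.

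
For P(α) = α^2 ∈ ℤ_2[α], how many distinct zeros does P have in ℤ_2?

Evaluate at each of the 2 elements of ℤ_2:
P(0) = 0 → root; P(1) = 1.
Roots: {0}.

1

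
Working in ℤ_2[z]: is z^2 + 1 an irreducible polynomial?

No

Write m(z) = z^2 + 1.
Check for roots in ℤ_2: m(0) = 1; m(1) = 0 → root.
m(1) = 0, so (z − 1) divides m(z); m is reducible.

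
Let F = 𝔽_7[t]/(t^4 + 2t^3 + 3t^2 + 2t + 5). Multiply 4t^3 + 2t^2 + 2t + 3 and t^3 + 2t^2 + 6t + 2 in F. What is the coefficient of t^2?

5

Multiply in 𝔽_7[t]: (4t^3 + 2t^2 + 2t + 3)·(t^3 + 2t^2 + 6t + 2) = 4t^6 + 3t^5 + 2t^4 + 6t^3 + t^2 + t + 6.
Reduce using t^4 ≡ 5t^3 + 4t^2 + 5t + 2 (mod t^4 + 2t^3 + 3t^2 + 2t + 5).
Reduced: 6t^3 + 5t^2 + 5t + 6.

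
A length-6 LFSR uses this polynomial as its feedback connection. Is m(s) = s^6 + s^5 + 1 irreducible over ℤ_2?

Check for roots in ℤ_2: m(0) = 1; m(1) = 1.
No roots, so no linear factors.
Monic irreducibles of degree 2 over GF(2): s^2 + s + 1.
None of them divide m (all give nonzero remainder).
Monic irreducibles of degree 3 over GF(2): s^3 + s + 1, s^3 + s^2 + 1.
None of them divide m (all give nonzero remainder).
No irreducible factor of degree ≤ 3 exists, so m is irreducible over GF(2).

Yes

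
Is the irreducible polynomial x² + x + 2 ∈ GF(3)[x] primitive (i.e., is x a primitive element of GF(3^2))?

Yes

Write f(x) = x² + x + 2.
|GF(3^2)^×| = 3^2 − 1 = 8. Prime factorization: 8 = 2^3.
f is primitive ⇔ x has order 8 in GF(3)[x]/(f), i.e. x^(8/q) ≠ 1 for each prime q | 8.
x^(4) mod f = 2.
None equal 1, so x has full order 8; f is primitive.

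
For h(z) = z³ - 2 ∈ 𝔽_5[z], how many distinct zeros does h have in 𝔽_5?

Evaluate at each of the 5 elements of 𝔽_5:
h(0) = 3; h(1) = 4; h(2) = 1; h(3) = 0 → root; h(4) = 2.
Roots: {3}.

1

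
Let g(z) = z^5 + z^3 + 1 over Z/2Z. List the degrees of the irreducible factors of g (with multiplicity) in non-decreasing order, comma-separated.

Roots in Z/2Z: g(0) = 1; g(1) = 1.
Complete factorization: g(z) = (z^5 + z^3 + 1).
Factor degrees with multiplicity: 5 = 5.

5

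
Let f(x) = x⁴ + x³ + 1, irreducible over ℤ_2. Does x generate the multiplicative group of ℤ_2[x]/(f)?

|GF(2^4)^×| = 2^4 − 1 = 15. Prime factorization: 15 = 3·5.
f is primitive ⇔ x has order 15 in GF(2)[x]/(f), i.e. x^(15/q) ≠ 1 for each prime q | 15.
x^(5) mod f = x³ + x + 1.
x^(3) mod f = x³.
None equal 1, so x has full order 15; f is primitive.

Yes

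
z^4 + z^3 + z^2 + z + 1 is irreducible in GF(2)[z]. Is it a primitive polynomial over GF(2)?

No

Write f(z) = z^4 + z^3 + z^2 + z + 1.
|GF(2^4)^×| = 2^4 − 1 = 15. Prime factorization: 15 = 3·5.
f is primitive ⇔ z has order 15 in GF(2)[z]/(f), i.e. z^(15/q) ≠ 1 for each prime q | 15.
z^(5) mod f = 1
z^(3) mod f = z^3.
Since z^(5) = 1, the order of z divides 5 < 15; not primitive.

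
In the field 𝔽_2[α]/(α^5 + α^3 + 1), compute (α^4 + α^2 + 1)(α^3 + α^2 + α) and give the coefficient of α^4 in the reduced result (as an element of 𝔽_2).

0

Multiply in 𝔽_2[α]: (α^4 + α^2 + 1)·(α^3 + α^2 + α) = α^7 + α^6 + α^4 + α^2 + α.
Reduce using α^5 ≡ α^3 + 1 (mod α^5 + α^3 + 1).
Reduced: α^3 + 1.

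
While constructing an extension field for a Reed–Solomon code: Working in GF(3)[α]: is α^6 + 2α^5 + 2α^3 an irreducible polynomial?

Write h(α) = α^6 + 2α^5 + 2α^3.
Check for roots in GF(3): h(0) = 0 → root; h(1) = 2; h(2) = 0 → root.
h(0) = 0, so (α) divides h(α); h is reducible.

No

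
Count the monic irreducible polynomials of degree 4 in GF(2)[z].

3

The number of monic irreducibles of degree 4 over GF(2) is (1/4)·Σ_{d∣4} μ(4/d) 2^d.
Divisors of 4: 1, 2, 4; μ(4/d) for each: 0, -1, 1.
Σ = − 2^2 + 2^4 = 12.
N = 12/4 = 3.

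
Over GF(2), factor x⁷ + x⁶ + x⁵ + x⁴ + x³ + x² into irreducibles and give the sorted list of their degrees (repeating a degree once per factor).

Write h(x) = x⁷ + x⁶ + x⁵ + x⁴ + x³ + x².
Roots in GF(2): h(0) = 0 → root; h(1) = 0 → root.
Linear factors from roots: (x), (x + 1).
Complete factorization: h(x) = (x + 1)·(x)^2·(x² + x + 1)^2.
Factor degrees with multiplicity: 1 + 1 + 1 + 2 + 2 = 7.

1, 1, 1, 2, 2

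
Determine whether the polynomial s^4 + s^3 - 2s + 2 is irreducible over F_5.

Yes

Write h(s) = s^4 + s^3 - 2s + 2.
Check for roots in F_5: h(0) = 2; h(1) = 2; h(2) = 2; h(3) = 4; h(4) = 4.
No roots, so no linear factors.
Degree-2 irreducible divisors: test the 10 monic irreducibles of degree 2 over GF(5).
None of them divide h (all give nonzero remainder).
No irreducible factor of degree ≤ 2 exists, so h is irreducible over GF(5).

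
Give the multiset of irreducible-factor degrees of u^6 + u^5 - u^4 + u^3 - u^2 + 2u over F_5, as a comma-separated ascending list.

Write g(u) = u^6 + u^5 - u^4 + u^3 - u^2 + 2u.
Roots in F_5: g(0) = 0 → root; g(1) = 3; g(2) = 3; g(3) = 0 → root; g(4) = 0 → root.
Linear factors from roots: (u), (u + 2), (u + 1).
Complete factorization: g(u) = (u)·(u + 2)·(u + 1)^4.
Factor degrees with multiplicity: 1 + 1 + 1 + 1 + 1 + 1 = 6.

1, 1, 1, 1, 1, 1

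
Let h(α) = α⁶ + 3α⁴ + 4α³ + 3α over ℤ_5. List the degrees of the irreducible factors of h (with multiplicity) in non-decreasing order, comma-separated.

1, 1, 2, 2

Roots in ℤ_5: h(0) = 0 → root; h(1) = 1; h(2) = 0 → root; h(3) = 4; h(4) = 2.
Linear factors from roots: (α), (α + 3).
Complete factorization: h(α) = (α)·(α + 3)·(α² + 3α + 3)·(α² + 4α + 2).
Factor degrees with multiplicity: 1 + 1 + 2 + 2 = 6.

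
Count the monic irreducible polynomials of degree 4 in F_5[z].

150

By the necklace-counting formula, N_5(4) = (1/4) Σ_{d|4} μ(4/d)·5^d.
Divisors of 4: 1, 2, 4; μ(4/d) for each: 0, -1, 1.
Σ = − 5^2 + 5^4 = 600.
N = 600/4 = 150.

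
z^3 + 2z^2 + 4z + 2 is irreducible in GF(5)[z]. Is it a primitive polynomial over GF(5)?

Write f(z) = z^3 + 2z^2 + 4z + 2.
|GF(5^3)^×| = 5^3 − 1 = 124. Prime factorization: 124 = 2^2·31.
f is primitive ⇔ z has order 124 in GF(5)[z]/(f), i.e. z^(124/q) ≠ 1 for each prime q | 124.
z^(62) mod f = 4.
z^(4) mod f = z + 4.
None equal 1, so z has full order 124; f is primitive.

Yes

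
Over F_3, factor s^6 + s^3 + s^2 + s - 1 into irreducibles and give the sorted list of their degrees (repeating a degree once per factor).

Write f(s) = s^6 + s^3 + s^2 + s - 1.
Roots in F_3: f(0) = 2; f(1) = 0 → root; f(2) = 2.
Linear factors from roots: (s - 1).
Complete factorization: f(s) = (s - 1)^2·(s^2 + 1)·(s^2 - s - 1).
Factor degrees with multiplicity: 1 + 1 + 2 + 2 = 6.

1, 1, 2, 2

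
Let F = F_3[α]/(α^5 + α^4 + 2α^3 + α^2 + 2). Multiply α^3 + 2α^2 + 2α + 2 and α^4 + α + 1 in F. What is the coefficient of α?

2

Multiply in F_3[α]: (α^3 + 2α^2 + 2α + 2)·(α^4 + α + 1) = α^7 + 2α^6 + 2α^5 + α^2 + α + 2.
Reduce using α^5 ≡ 2α^4 + α^3 + 2α^2 + 1 (mod α^5 + α^4 + 2α^3 + α^2 + 2).
Reduced: α^4 + α^3 + 2α + 1.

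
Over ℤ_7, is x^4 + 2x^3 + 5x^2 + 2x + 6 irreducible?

Yes

Write f(x) = x^4 + 2x^3 + 5x^2 + 2x + 6.
Check for roots in ℤ_7: f(0) = 6; f(1) = 2; f(2) = 6; f(3) = 3; f(4) = 2; f(5) = 1; f(6) = 1.
No roots, so no linear factors.
Degree-2 irreducible divisors: test the 21 monic irreducibles of degree 2 over GF(7).
None of them divide f (all give nonzero remainder).
No irreducible factor of degree ≤ 2 exists, so f is irreducible over GF(7).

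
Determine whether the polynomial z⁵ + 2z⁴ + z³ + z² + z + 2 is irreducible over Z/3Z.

Write h(z) = z⁵ + 2z⁴ + z³ + z² + z + 2.
Check for roots in Z/3Z: h(0) = 2; h(1) = 2; h(2) = 2.
No roots, so no linear factors.
Monic irreducibles of degree 2 over GF(3): z² + 1, z² + z + 2, z² + 2z + 2.
None of them divide h (all give nonzero remainder).
No irreducible factor of degree ≤ 2 exists, so h is irreducible over GF(3).

Yes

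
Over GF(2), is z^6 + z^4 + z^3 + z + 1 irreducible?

Yes

Write h(z) = z^6 + z^4 + z^3 + z + 1.
Check for roots in GF(2): h(0) = 1; h(1) = 1.
No roots, so no linear factors.
Monic irreducibles of degree 2 over GF(2): z^2 + z + 1.
None of them divide h (all give nonzero remainder).
Monic irreducibles of degree 3 over GF(2): z^3 + z + 1, z^3 + z^2 + 1.
None of them divide h (all give nonzero remainder).
No irreducible factor of degree ≤ 3 exists, so h is irreducible over GF(2).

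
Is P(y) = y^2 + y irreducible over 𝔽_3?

Check for roots in 𝔽_3: P(0) = 0 → root; P(1) = 2; P(2) = 0 → root.
P(0) = 0, so (y) divides P(y); P is reducible.

No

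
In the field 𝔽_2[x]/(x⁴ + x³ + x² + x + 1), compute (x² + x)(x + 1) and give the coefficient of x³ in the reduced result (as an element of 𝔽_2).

1

Multiply in 𝔽_2[x]: (x² + x)·(x + 1) = x³ + x.
Reduced: x³ + x.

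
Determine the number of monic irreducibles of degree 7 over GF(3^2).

x^(9^7) − x is the product of all monic irreducibles of degree dividing 7; Möbius inversion gives N = (1/7) Σ μ(7/d)·9^d.
Divisors of 7: 1, 7; μ(7/d) for each: -1, 1.
Σ = − 9^1 + 9^7 = 4782960.
N = 4782960/7 = 683280.

683280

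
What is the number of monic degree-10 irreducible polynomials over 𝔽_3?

By the necklace-counting formula, N_3(10) = (1/10) Σ_{d|10} μ(10/d)·3^d.
Divisors of 10: 1, 2, 5, 10; μ(10/d) for each: 1, -1, -1, 1.
Σ = 3^1 − 3^2 − 3^5 + 3^10 = 58800.
N = 58800/10 = 5880.

5880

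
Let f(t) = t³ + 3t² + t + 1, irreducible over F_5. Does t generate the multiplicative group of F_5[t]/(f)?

|GF(5^3)^×| = 5^3 − 1 = 124. Prime factorization: 124 = 2^2·31.
f is primitive ⇔ t has order 124 in GF(5)[t]/(f), i.e. t^(124/q) ≠ 1 for each prime q | 124.
t^(62) mod f = 1
t^(4) mod f = 3t² + 2t + 3.
Since t^(62) = 1, the order of t divides 62 < 124; not primitive.

No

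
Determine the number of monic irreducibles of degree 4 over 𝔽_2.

By the necklace-counting formula, N_2(4) = (1/4) Σ_{d|4} μ(4/d)·2^d.
Divisors of 4: 1, 2, 4; μ(4/d) for each: 0, -1, 1.
Σ = − 2^2 + 2^4 = 12.
N = 12/4 = 3.

3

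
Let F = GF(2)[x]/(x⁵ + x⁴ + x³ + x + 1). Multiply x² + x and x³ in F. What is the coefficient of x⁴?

0

Multiply in GF(2)[x]: (x² + x)·(x³) = x⁵ + x⁴.
Reduce using x⁵ ≡ x⁴ + x³ + x + 1 (mod x⁵ + x⁴ + x³ + x + 1).
Reduced: x³ + x + 1.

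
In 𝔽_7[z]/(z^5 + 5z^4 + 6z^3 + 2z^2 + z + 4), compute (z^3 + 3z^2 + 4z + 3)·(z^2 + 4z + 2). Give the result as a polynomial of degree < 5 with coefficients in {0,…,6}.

2z^4 + 5z^3 + 2z^2 + 5z + 2

Multiply in 𝔽_7[z]: (z^3 + 3z^2 + 4z + 3)·(z^2 + 4z + 2) = z^5 + 4z^3 + 4z^2 + 6z + 6.
Reduce using z^5 ≡ 2z^4 + z^3 + 5z^2 + 6z + 3 (mod z^5 + 5z^4 + 6z^3 + 2z^2 + z + 4).
Reduced: 2z^4 + 5z^3 + 2z^2 + 5z + 2.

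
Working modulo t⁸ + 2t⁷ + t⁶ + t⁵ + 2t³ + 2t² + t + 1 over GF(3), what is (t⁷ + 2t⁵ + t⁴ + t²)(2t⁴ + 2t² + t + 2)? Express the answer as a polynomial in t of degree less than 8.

t^5 + t^4 + 2t^3 + 2t^2 + t + 1

Multiply in GF(3)[t]: (t⁷ + 2t⁵ + t⁴ + t²)·(2t⁴ + 2t² + t + 2) = 2t¹¹ + 2t⁵ + t⁴ + t³ + 2t².
Reduce using t⁸ ≡ t⁷ + 2t⁶ + 2t⁵ + t³ + t² + 2t + 2 (mod t⁸ + 2t⁷ + t⁶ + t⁵ + 2t³ + 2t² + t + 1).
Reduced: t⁵ + t⁴ + 2t³ + 2t² + t + 1.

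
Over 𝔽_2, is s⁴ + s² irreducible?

No

Write g(s) = s⁴ + s².
Check for roots in 𝔽_2: g(0) = 0 → root; g(1) = 0 → root.
g(0) = 0, so (s) divides g(s); g is reducible.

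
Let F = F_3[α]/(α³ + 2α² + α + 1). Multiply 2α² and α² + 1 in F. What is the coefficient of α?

Multiply in F_3[α]: (2α²)·(α² + 1) = 2α⁴ + 2α².
Reduce using α³ ≡ α² + 2α + 2 (mod α³ + 2α² + α + 1).
Reduced: 2α² + 2α + 1.

2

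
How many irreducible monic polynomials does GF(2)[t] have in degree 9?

56

The number of monic irreducibles of degree 9 over GF(2) is (1/9)·Σ_{d∣9} μ(9/d) 2^d.
Divisors of 9: 1, 3, 9; μ(9/d) for each: 0, -1, 1.
Σ = − 2^3 + 2^9 = 504.
N = 504/9 = 56.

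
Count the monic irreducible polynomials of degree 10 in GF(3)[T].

x^(3^10) − x is the product of all monic irreducibles of degree dividing 10; Möbius inversion gives N = (1/10) Σ μ(10/d)·3^d.
Divisors of 10: 1, 2, 5, 10; μ(10/d) for each: 1, -1, -1, 1.
Σ = 3^1 − 3^2 − 3^5 + 3^10 = 58800.
N = 58800/10 = 5880.

5880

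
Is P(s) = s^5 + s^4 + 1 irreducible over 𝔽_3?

No

Check for roots in 𝔽_3: P(0) = 1; P(1) = 0 → root; P(2) = 1.
P(1) = 0, so (s − 1) divides P(s); P is reducible.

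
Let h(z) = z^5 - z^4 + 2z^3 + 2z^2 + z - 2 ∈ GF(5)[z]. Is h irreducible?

Check for roots in GF(5): h(0) = 3; h(1) = 3; h(2) = 0 → root; h(3) = 0 → root; h(4) = 0 → root.
h(2) = 0, so (z − 2) divides h(z); h is reducible.

No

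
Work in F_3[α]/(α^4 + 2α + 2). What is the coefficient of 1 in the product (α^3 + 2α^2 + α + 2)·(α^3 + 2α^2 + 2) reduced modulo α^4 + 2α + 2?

0

Multiply in F_3[α]: (α^3 + 2α^2 + α + 2)·(α^3 + 2α^2 + 2) = α^6 + α^5 + 2α^4 + 2α^2 + 2α + 1.
Reduce using α^4 ≡ α + 1 (mod α^4 + 2α + 2).
Reduced: α^3 + α^2 + 2α.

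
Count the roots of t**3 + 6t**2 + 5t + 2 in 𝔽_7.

Write g(t) = t**3 + 6t**2 + 5t + 2.
Evaluate at each of the 7 elements of 𝔽_7:
g(0) = 2; g(1) = 0 → root; g(2) = 2; g(3) = 0 → root; g(4) = 0 → root; g(5) = 1; g(6) = 2.
Roots: {1, 3, 4}.

3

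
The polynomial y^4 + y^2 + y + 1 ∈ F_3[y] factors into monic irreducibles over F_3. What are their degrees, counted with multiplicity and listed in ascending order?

Write h(y) = y^4 + y^2 + y + 1.
Roots in F_3: h(0) = 1; h(1) = 1; h(2) = 2.
Complete factorization: h(y) = (y^4 + y^2 + y + 1).
Factor degrees with multiplicity: 4 = 4.

4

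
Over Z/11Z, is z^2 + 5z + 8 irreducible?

Write m(z) = z^2 + 5z + 8.
Check each element of Z/11Z for a root: m(0)=8, m(1)=3, m(2)=0, m(3)=10, m(4)=0, m(5)=3, m(6)=8, m(7)=4, m(8)=2, m(9)=2, m(10)=4.
m(2) = 0, so (z − 2) divides m(z); m is reducible.

No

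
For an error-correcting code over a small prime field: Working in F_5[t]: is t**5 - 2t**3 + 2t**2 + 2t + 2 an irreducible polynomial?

No

Write h(t) = t**5 - 2t**3 + 2t**2 + 2t + 2.
Check for roots in F_5: h(0) = 2; h(1) = 0 → root; h(2) = 0 → root; h(3) = 0 → root; h(4) = 3.
h(1) = 0, so (t − 1) divides h(t); h is reducible.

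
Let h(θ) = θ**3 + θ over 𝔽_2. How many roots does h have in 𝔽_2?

Evaluate at each of the 2 elements of 𝔽_2:
h(0) = 0 → root; h(1) = 0 → root.
Roots: {0, 1}.

2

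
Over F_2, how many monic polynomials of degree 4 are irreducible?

3

The number of monic irreducibles of degree 4 over GF(2) is (1/4)·Σ_{d∣4} μ(4/d) 2^d.
Divisors of 4: 1, 2, 4; μ(4/d) for each: 0, -1, 1.
Σ = − 2^2 + 2^4 = 12.
N = 12/4 = 3.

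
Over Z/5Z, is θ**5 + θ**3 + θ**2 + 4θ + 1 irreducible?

Yes

Write f(θ) = θ**5 + θ**3 + θ**2 + 4θ + 1.
Check for roots in Z/5Z: f(0) = 1; f(1) = 3; f(2) = 3; f(3) = 2; f(4) = 1.
No roots, so no linear factors.
Degree-2 irreducible divisors: test the 10 monic irreducibles of degree 2 over GF(5).
None of them divide f (all give nonzero remainder).
No irreducible factor of degree ≤ 2 exists, so f is irreducible over GF(5).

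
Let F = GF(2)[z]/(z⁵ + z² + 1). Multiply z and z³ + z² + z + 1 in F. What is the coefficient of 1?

Multiply in GF(2)[z]: (z)·(z³ + z² + z + 1) = z⁴ + z³ + z² + z.
Reduced: z⁴ + z³ + z² + z.

0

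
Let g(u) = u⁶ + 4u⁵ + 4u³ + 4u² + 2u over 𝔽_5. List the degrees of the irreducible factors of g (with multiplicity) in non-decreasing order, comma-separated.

Roots in 𝔽_5: g(0) = 0 → root; g(1) = 0 → root; g(2) = 4; g(3) = 1; g(4) = 0 → root.
Linear factors from roots: (u), (u + 4), (u + 1).
Complete factorization: g(u) = (u)·(u + 4)·(u + 1)^2·(u² + 3u + 3).
Factor degrees with multiplicity: 1 + 1 + 1 + 1 + 2 = 6.

1, 1, 1, 1, 2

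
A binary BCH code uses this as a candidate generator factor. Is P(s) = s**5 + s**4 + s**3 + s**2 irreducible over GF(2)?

Check for roots in GF(2): P(0) = 0 → root; P(1) = 0 → root.
P(0) = 0, so (s) divides P(s); P is reducible.

No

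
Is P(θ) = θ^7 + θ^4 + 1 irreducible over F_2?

Yes

Check for roots in F_2: P(0) = 1; P(1) = 1.
No roots, so no linear factors.
Monic irreducibles of degree 2 over GF(2): θ^2 + θ + 1.
None of them divide P (all give nonzero remainder).
Monic irreducibles of degree 3 over GF(2): θ^3 + θ + 1, θ^3 + θ^2 + 1.
None of them divide P (all give nonzero remainder).
No irreducible factor of degree ≤ 3 exists, so P is irreducible over GF(2).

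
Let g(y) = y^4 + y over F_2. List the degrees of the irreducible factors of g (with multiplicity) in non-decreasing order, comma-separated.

Roots in F_2: g(0) = 0 → root; g(1) = 0 → root.
Linear factors from roots: (y), (y + 1).
Complete factorization: g(y) = (y)·(y + 1)·(y^2 + y + 1).
Factor degrees with multiplicity: 1 + 1 + 2 = 4.

1, 1, 2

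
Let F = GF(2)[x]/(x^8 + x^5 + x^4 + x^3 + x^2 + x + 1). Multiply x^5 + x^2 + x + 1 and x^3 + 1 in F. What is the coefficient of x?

Multiply in GF(2)[x]: (x^5 + x^2 + x + 1)·(x^3 + 1) = x^8 + x^4 + x^3 + x^2 + x + 1.
Reduce using x^8 ≡ x^5 + x^4 + x^3 + x^2 + x + 1 (mod x^8 + x^5 + x^4 + x^3 + x^2 + x + 1).
Reduced: x^5.

0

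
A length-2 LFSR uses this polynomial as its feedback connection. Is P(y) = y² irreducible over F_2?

No

Check for roots in F_2: P(0) = 0 → root; P(1) = 1.
P(0) = 0, so (y) divides P(y); P is reducible.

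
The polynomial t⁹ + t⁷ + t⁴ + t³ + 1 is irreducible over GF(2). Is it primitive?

Write f(t) = t⁹ + t⁷ + t⁴ + t³ + 1.
|GF(2^9)^×| = 2^9 − 1 = 511. Prime factorization: 511 = 7·73.
f is primitive ⇔ t has order 511 in GF(2)[t]/(f), i.e. t^(511/q) ≠ 1 for each prime q | 511.
t^(73) mod f = 1
t^(7) mod f = t⁷.
Since t^(73) = 1, the order of t divides 73 < 511; not primitive.

No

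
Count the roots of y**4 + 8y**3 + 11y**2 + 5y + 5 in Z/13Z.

Write f(y) = y**4 + 8y**3 + 11y**2 + 5y + 5.
Evaluate at each of the 13 elements of Z/13Z:
f(0) = 5; f(1) = 4; f(2) = 9; f(3) = 0 → root; f(4) = 7; f(5) = 6; f(6) = 10; f(7) = 4; f(8) = 10; f(9) = 9; f(10) = 6; f(11) = 4; f(12) = 4.
Roots: {3}.

1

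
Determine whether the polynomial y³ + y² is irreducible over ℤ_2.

No

Write g(y) = y³ + y².
Check for roots in ℤ_2: g(0) = 0 → root; g(1) = 0 → root.
g(0) = 0, so (y) divides g(y); g is reducible.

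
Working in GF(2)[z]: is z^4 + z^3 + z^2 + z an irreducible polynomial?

Write f(z) = z^4 + z^3 + z^2 + z.
Check for roots in GF(2): f(0) = 0 → root; f(1) = 0 → root.
f(0) = 0, so (z) divides f(z); f is reducible.

No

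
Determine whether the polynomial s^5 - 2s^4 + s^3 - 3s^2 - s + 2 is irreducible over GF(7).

Write f(s) = s^5 - 2s^4 + s^3 - 3s^2 - s + 2.
Check for roots in GF(7): f(0) = 2; f(1) = 5; f(2) = 3; f(3) = 3; f(4) = 1; f(5) = 4; f(6) = 3.
No roots, so no linear factors.
Degree-2 irreducible divisors: test the 21 monic irreducibles of degree 2 over GF(7).
None of them divide f (all give nonzero remainder).
No irreducible factor of degree ≤ 2 exists, so f is irreducible over GF(7).

Yes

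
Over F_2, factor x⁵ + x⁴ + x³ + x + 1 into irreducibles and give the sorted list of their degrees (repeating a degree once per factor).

Write f(x) = x⁵ + x⁴ + x³ + x + 1.
Roots in F_2: f(0) = 1; f(1) = 1.
Complete factorization: f(x) = (x⁵ + x⁴ + x³ + x + 1).
Factor degrees with multiplicity: 5 = 5.

5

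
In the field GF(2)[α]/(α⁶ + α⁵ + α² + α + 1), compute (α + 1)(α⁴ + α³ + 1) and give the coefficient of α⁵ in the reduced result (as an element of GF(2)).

1

Multiply in GF(2)[α]: (α + 1)·(α⁴ + α³ + 1) = α⁵ + α³ + α + 1.
Reduced: α⁵ + α³ + α + 1.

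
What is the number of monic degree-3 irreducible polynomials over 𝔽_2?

2

Gauss's count: N_{2}(3) = (1/3) Σ_{d|3} μ(3/d)·2^d.
Divisors of 3: 1, 3; μ(3/d) for each: -1, 1.
Σ = − 2^1 + 2^3 = 6.
N = 6/3 = 2.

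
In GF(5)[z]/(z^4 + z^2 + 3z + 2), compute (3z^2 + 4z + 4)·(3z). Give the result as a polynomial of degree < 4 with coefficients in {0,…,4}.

4z^3 + 2z^2 + 2z

Multiply in GF(5)[z]: (3z^2 + 4z + 4)·(3z) = 4z^3 + 2z^2 + 2z.
Reduced: 4z^3 + 2z^2 + 2z.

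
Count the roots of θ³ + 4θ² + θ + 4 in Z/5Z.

3

Write h(θ) = θ³ + 4θ² + θ + 4.
Evaluate at each of the 5 elements of Z/5Z:
h(0) = 4; h(1) = 0 → root; h(2) = 0 → root; h(3) = 0 → root; h(4) = 1.
Roots: {1, 2, 3}.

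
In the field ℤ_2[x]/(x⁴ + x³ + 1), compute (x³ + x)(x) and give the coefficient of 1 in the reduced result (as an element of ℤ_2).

1

Multiply in ℤ_2[x]: (x³ + x)·(x) = x⁴ + x².
Reduce using x⁴ ≡ x³ + 1 (mod x⁴ + x³ + 1).
Reduced: x³ + x² + 1.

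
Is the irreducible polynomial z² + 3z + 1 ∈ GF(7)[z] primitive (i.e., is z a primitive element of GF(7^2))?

No

Write f(z) = z² + 3z + 1.
|GF(7^2)^×| = 7^2 − 1 = 48. Prime factorization: 48 = 2^4·3.
f is primitive ⇔ z has order 48 in GF(7)[z]/(f), i.e. z^(48/q) ≠ 1 for each prime q | 48.
z^(24) mod f = 1
z^(16) mod f = 1
Since z^(24) = 1, the order of z divides 24 < 48; not primitive.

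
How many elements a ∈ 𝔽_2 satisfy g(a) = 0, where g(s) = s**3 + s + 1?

Evaluate at each of the 2 elements of 𝔽_2:
g(0) = 1; g(1) = 1.
No element is a root.

0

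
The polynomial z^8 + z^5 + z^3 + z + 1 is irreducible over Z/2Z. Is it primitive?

Yes

Write f(z) = z^8 + z^5 + z^3 + z + 1.
|GF(2^8)^×| = 2^8 − 1 = 255. Prime factorization: 255 = 3·5·17.
f is primitive ⇔ z has order 255 in GF(2)[z]/(f), i.e. z^(255/q) ≠ 1 for each prime q | 255.
z^(85) mod f = z^7 + z^6 + z^5 + z^3 + z + 1.
z^(51) mod f = z^4 + z + 1.
z^(15) mod f = z^7 + z^6 + z^5 + 1.
None equal 1, so z has full order 255; f is primitive.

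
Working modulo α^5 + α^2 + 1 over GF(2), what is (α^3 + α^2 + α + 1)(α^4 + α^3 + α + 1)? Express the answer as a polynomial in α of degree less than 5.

α^3 + α^2 + 1

Multiply in GF(2)[α]: (α^3 + α^2 + α + 1)·(α^4 + α^3 + α + 1) = α^7 + α^4 + α^3 + 1.
Reduce using α^5 ≡ α^2 + 1 (mod α^5 + α^2 + 1).
Reduced: α^3 + α^2 + 1.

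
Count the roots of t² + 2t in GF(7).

2

Write h(t) = t² + 2t.
Evaluate at each of the 7 elements of GF(7):
h(0) = 0 → root; h(1) = 3; h(2) = 1; h(3) = 1; h(4) = 3; h(5) = 0 → root; h(6) = 6.
Roots: {0, 5}.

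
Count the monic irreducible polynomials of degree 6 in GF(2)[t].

9

The number of monic irreducibles of degree 6 over GF(2) is (1/6)·Σ_{d∣6} μ(6/d) 2^d.
Divisors of 6: 1, 2, 3, 6; μ(6/d) for each: 1, -1, -1, 1.
Σ = 2^1 − 2^2 − 2^3 + 2^6 = 54.
N = 54/6 = 9.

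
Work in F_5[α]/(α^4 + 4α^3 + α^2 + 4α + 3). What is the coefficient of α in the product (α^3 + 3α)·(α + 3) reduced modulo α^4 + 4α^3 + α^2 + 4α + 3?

0

Multiply in F_5[α]: (α^3 + 3α)·(α + 3) = α^4 + 3α^3 + 3α^2 + 4α.
Reduce using α^4 ≡ α^3 + 4α^2 + α + 2 (mod α^4 + 4α^3 + α^2 + 4α + 3).
Reduced: 4α^3 + 2α^2 + 2.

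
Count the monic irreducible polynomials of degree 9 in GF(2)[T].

56

The number of monic irreducibles of degree 9 over GF(2) is (1/9)·Σ_{d∣9} μ(9/d) 2^d.
Divisors of 9: 1, 3, 9; μ(9/d) for each: 0, -1, 1.
Σ = − 2^3 + 2^9 = 504.
N = 504/9 = 56.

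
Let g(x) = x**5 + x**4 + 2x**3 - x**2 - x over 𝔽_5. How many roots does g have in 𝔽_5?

Evaluate at each of the 5 elements of 𝔽_5:
g(0) = 0 → root; g(1) = 2; g(2) = 3; g(3) = 1; g(4) = 3.
Roots: {0}.

1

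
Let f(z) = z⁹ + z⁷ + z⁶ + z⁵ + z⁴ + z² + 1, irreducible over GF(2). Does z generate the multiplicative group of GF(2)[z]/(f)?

|GF(2^9)^×| = 2^9 − 1 = 511. Prime factorization: 511 = 7·73.
f is primitive ⇔ z has order 511 in GF(2)[z]/(f), i.e. z^(511/q) ≠ 1 for each prime q | 511.
z^(73) mod f = z⁷ + z² + z.
z^(7) mod f = z⁷.
None equal 1, so z has full order 511; f is primitive.

Yes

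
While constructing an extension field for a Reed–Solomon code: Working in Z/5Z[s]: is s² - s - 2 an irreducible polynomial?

No

Write m(s) = s² - s - 2.
Check for roots in Z/5Z: m(0) = 3; m(1) = 3; m(2) = 0 → root; m(3) = 4; m(4) = 0 → root.
m(2) = 0, so (s − 2) divides m(s); m is reducible.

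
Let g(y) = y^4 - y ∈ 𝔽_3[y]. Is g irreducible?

No

Check for roots in 𝔽_3: g(0) = 0 → root; g(1) = 0 → root; g(2) = 2.
g(0) = 0, so (y) divides g(y); g is reducible.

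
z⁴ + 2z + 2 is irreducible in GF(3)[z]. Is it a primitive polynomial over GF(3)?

Write f(z) = z⁴ + 2z + 2.
|GF(3^4)^×| = 3^4 − 1 = 80. Prime factorization: 80 = 2^4·5.
f is primitive ⇔ z has order 80 in GF(3)[z]/(f), i.e. z^(80/q) ≠ 1 for each prime q | 80.
z^(40) mod f = 2.
z^(16) mod f = z³ + 2z + 2.
None equal 1, so z has full order 80; f is primitive.

Yes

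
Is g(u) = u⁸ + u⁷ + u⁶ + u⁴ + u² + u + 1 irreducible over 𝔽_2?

Yes

Check for roots in 𝔽_2: g(0) = 1; g(1) = 1.
No roots, so no linear factors.
Monic irreducibles of degree 2 over GF(2): u² + u + 1.
None of them divide g (all give nonzero remainder).
Monic irreducibles of degree 3 over GF(2): u³ + u + 1, u³ + u² + 1.
None of them divide g (all give nonzero remainder).
Monic irreducibles of degree 4 over GF(2): u⁴ + u + 1, u⁴ + u³ + 1, u⁴ + u³ + u² + u + 1.
None of them divide g (all give nonzero remainder).
No irreducible factor of degree ≤ 4 exists, so g is irreducible over GF(2).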